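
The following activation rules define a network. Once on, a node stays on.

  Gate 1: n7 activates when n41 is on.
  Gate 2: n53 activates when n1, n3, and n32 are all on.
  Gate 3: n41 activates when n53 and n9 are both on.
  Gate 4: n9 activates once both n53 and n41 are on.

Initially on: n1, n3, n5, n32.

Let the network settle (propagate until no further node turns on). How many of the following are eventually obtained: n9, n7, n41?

0

n9 would need n53 and n41 (Gate 4), but n41 never turns on.
n7 would need n41 (Gate 1), but n41 never turns on.
n41 would need n53 and n9 (Gate 3), but n9 never turns on.
None of the 3 are reached.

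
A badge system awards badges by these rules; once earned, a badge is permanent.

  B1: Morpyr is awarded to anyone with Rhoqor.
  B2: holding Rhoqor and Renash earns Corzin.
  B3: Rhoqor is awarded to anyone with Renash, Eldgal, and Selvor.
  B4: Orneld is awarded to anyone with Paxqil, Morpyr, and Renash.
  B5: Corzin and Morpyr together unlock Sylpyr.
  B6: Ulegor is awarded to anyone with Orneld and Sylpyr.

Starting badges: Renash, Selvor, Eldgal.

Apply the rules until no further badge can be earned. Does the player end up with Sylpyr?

With Renash, Eldgal, and Selvor, Rhoqor is earned (B3).
With Rhoqor, Morpyr is earned (B1).
With Rhoqor and Renash, Corzin is earned (B2).
With Corzin and Morpyr, Sylpyr is earned (B5).

Yes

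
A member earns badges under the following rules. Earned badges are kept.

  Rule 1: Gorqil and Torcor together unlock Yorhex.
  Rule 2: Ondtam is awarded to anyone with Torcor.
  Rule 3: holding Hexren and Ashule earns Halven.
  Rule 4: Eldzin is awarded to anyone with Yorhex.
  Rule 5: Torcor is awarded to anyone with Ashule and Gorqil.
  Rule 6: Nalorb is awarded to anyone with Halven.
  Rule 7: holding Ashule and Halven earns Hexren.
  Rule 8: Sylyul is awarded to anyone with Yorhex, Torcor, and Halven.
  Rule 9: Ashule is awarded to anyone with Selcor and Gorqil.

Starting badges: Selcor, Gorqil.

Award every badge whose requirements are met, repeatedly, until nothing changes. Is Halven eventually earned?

No

Halven would need Hexren and Ashule (Rule 3), but Hexren is never earned.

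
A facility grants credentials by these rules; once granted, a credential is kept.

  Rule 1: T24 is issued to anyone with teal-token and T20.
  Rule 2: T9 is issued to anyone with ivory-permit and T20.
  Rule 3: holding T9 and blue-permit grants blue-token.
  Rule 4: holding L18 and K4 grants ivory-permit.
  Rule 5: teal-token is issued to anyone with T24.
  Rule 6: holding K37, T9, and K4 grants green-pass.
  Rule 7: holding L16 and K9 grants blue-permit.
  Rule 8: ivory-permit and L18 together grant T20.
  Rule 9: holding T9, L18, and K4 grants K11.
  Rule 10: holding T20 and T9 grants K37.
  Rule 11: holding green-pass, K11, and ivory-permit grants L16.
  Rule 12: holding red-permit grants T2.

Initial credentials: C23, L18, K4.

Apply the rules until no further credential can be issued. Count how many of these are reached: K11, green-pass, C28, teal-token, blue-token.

2

Holding L18 and K4 grants ivory-permit (Rule 4).
Holding ivory-permit and L18 grants T20 (Rule 8).
Holding ivory-permit and T20 grants T9 (Rule 2).
Holding T20 and T9 grants K37 (Rule 10).
Holding T9, L18, and K4 grants K11 (Rule 9).
Holding K37, T9, and K4 grants green-pass (Rule 6).
K11: reached.
green-pass: reached.
No rule produces C28, and it is not given.
teal-token would need T24 (Rule 5), but T24 is never granted.
blue-token would need T9 and blue-permit (Rule 3), but blue-permit is never granted.
Reached: K11 and green-pass — 2 of the 5.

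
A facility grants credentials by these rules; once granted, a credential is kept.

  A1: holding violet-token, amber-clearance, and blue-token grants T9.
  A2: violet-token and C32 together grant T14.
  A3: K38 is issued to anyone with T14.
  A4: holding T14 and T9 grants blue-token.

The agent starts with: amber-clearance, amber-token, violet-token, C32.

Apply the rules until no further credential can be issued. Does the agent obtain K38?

Yes

Holding violet-token and C32 grants T14 (A2).
Holding T14 grants K38 (A3).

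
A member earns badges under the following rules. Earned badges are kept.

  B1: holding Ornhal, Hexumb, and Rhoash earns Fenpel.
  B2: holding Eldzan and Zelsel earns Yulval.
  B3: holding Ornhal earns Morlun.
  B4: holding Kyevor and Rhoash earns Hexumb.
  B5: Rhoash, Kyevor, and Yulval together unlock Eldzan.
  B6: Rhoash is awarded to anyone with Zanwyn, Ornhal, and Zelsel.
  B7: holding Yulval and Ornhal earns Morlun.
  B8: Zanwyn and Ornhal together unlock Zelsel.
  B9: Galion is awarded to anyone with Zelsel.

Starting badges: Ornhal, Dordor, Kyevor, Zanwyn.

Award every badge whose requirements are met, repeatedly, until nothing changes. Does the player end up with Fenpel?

Yes

With Zanwyn and Ornhal, Zelsel is earned (B8).
With Zanwyn, Ornhal, and Zelsel, Rhoash is earned (B6).
With Kyevor and Rhoash, Hexumb is earned (B4).
With Ornhal, Hexumb, and Rhoash, Fenpel is earned (B1).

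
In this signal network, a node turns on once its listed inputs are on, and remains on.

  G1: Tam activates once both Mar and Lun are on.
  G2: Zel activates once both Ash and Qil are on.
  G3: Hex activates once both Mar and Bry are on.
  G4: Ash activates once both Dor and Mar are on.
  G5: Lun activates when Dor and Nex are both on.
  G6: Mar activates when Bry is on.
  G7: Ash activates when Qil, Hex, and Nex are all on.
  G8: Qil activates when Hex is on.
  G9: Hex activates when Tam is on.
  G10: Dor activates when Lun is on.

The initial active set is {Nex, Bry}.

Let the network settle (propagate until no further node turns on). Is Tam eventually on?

Tam would need Mar and Lun (G1), but Lun never turns on.

No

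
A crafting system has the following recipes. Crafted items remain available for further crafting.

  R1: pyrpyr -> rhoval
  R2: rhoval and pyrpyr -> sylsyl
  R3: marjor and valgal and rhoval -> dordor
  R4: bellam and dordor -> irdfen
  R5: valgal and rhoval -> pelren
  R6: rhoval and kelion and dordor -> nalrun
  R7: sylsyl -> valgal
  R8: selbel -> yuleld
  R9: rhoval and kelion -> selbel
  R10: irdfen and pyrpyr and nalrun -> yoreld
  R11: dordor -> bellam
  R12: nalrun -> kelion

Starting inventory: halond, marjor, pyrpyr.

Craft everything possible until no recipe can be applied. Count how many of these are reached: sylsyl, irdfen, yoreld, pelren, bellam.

4

Using R1, pyrpyr makes rhoval.
rhoval and pyrpyr -> sylsyl (R2).
sylsyl -> valgal (R7).
Using R5, valgal and rhoval make pelren.
Using R3, marjor, valgal, and rhoval make dordor.
Using R11, dordor makes bellam.
Using R4, bellam and dordor make irdfen.
sylsyl: reached.
irdfen: reached.
yoreld would need irdfen, pyrpyr, and nalrun (R10), but nalrun is never obtained.
pelren: reached.
bellam: reached.
Reached: sylsyl, irdfen, pelren, and bellam — 4 of the 5.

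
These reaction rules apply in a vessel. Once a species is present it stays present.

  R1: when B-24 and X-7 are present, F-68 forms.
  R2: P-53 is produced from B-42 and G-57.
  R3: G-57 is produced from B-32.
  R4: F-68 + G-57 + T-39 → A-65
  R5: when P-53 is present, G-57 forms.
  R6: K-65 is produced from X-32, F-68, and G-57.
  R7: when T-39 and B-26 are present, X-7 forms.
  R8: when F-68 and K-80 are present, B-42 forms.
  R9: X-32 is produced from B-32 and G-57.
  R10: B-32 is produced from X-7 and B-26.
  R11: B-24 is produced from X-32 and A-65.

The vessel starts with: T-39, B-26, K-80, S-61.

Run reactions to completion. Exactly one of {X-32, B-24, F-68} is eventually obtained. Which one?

T-39 and B-26 present → X-7 forms (R7).
X-7 and B-26 present → B-32 forms (R10).
B-32 present → G-57 forms (R3).
B-32 and G-57 present → X-32 forms (R9).
F-68 would need B-24 and X-7 (R1), but B-24 never forms. B-24 would need X-32 and A-65 (R11), but A-65 never forms.

X-32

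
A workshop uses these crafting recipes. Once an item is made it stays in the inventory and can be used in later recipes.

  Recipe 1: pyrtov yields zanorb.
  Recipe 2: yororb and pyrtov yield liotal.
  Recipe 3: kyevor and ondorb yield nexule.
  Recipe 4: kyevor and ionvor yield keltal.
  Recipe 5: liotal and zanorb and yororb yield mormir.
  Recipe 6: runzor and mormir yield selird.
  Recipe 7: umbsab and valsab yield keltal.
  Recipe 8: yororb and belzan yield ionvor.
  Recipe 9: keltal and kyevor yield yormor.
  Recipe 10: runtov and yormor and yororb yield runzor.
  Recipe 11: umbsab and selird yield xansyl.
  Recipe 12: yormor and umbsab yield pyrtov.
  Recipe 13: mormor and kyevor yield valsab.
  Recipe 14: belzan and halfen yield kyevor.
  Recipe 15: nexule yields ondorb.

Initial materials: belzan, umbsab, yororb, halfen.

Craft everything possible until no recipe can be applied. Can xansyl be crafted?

No

xansyl would need umbsab and selird (Recipe 11), but selird is never obtained.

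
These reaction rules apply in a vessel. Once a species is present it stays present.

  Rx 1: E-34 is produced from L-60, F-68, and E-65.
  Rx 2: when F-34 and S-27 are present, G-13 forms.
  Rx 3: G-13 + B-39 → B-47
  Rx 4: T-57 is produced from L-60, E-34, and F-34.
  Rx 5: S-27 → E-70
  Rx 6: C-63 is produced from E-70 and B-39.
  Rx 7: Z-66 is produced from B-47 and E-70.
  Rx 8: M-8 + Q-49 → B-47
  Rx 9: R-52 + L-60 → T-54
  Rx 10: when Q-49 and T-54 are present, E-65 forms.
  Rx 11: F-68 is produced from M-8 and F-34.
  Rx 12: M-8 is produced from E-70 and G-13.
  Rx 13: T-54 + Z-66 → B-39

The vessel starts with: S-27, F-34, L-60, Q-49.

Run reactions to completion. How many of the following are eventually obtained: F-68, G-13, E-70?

3

S-27 present → E-70 forms (Rx 5).
F-34 and S-27 present → G-13 forms (Rx 2).
E-70 and G-13 present → M-8 forms (Rx 12).
M-8 and F-34 present → F-68 forms (Rx 11).
F-68: reached.
G-13: reached.
E-70: reached.
All 3 are reached.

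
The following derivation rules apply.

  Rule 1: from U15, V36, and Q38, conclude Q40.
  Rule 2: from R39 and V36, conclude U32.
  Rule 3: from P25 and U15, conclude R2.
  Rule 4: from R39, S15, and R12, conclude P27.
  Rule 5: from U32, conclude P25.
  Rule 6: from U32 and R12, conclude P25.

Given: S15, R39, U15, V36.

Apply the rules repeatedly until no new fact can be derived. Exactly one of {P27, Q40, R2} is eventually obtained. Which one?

R2

From R39 and V36, Rule 2 gives U32.
From U32, Rule 5 gives P25.
From P25 and U15, Rule 3 gives R2.
P27 would need R39, S15, and R12 (Rule 4), but R12 is never established. Q40 would need U15, V36, and Q38 (Rule 1), but Q38 is never established.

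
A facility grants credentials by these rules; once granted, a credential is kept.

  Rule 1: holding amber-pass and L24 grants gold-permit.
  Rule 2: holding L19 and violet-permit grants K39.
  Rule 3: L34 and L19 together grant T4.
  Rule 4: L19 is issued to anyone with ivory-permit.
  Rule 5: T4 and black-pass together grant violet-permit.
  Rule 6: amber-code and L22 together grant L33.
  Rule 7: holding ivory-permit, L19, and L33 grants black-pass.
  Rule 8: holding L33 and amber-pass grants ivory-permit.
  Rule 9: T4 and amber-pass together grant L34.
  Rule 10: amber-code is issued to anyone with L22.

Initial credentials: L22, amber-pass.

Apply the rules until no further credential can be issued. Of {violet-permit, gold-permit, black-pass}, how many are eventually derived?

Holding L22 grants amber-code (Rule 10).
Holding amber-code and L22 grants L33 (Rule 6).
Holding L33 and amber-pass grants ivory-permit (Rule 8).
Holding ivory-permit grants L19 (Rule 4).
Holding ivory-permit, L19, and L33 grants black-pass (Rule 7).
violet-permit would need T4 and black-pass (Rule 5), but T4 is never granted.
gold-permit would need amber-pass and L24 (Rule 1), but L24 is never granted.
black-pass: reached.
Reached: black-pass — 1 of the 3.

1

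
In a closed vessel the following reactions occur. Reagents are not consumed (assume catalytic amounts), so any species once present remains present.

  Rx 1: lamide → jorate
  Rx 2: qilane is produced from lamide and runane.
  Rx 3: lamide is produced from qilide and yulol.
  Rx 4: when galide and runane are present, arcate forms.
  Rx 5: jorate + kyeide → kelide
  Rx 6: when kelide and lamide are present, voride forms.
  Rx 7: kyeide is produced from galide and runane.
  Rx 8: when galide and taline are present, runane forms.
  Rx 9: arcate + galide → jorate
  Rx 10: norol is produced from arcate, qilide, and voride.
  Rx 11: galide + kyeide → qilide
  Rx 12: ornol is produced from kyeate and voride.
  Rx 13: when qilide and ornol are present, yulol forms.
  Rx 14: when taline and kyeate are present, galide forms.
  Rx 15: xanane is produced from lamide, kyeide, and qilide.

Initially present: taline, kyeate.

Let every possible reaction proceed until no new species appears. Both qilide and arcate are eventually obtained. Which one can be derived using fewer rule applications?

arcate: taline and kyeate present → galide forms (Rx 14). galide and taline present → runane forms (Rx 8). galide and runane present → arcate forms (Rx 4). [3 rule applications]
qilide: taline and kyeate present → galide forms (Rx 14). galide and taline present → runane forms (Rx 8). galide and runane present → kyeide forms (Rx 7). galide and kyeide present → qilide forms (Rx 11). [4 rule applications]
arcate needs fewer.

arcate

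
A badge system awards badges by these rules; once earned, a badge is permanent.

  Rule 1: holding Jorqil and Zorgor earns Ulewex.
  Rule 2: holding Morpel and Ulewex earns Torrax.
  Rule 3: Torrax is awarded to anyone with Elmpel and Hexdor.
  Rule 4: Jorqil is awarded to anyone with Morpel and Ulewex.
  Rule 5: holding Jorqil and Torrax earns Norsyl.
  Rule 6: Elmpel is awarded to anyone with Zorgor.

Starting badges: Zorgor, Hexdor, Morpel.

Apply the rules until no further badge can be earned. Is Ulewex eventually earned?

No

Ulewex would need Jorqil and Zorgor (Rule 1), but Jorqil is never earned.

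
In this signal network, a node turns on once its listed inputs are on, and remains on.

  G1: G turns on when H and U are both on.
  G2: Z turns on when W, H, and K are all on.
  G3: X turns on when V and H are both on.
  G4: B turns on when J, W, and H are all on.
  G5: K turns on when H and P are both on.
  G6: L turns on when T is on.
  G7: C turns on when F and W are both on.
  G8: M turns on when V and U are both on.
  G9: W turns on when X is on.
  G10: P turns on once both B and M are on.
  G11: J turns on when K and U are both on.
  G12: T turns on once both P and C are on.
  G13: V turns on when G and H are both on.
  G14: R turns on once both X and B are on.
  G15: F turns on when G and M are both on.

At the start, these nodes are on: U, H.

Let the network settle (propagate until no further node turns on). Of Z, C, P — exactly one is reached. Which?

C

H and U are on, so G turns on (G1).
G13: G and H on → V on.
V and H are on, so X turns on (G3).
V and U are on, so M turns on (G8).
G9: X on → W on.
G15: G and M on → F on.
G7: F and W on → C on.
P would need B and M (G10), but B never turns on. Z would need W, H, and K (G2), but K never turns on.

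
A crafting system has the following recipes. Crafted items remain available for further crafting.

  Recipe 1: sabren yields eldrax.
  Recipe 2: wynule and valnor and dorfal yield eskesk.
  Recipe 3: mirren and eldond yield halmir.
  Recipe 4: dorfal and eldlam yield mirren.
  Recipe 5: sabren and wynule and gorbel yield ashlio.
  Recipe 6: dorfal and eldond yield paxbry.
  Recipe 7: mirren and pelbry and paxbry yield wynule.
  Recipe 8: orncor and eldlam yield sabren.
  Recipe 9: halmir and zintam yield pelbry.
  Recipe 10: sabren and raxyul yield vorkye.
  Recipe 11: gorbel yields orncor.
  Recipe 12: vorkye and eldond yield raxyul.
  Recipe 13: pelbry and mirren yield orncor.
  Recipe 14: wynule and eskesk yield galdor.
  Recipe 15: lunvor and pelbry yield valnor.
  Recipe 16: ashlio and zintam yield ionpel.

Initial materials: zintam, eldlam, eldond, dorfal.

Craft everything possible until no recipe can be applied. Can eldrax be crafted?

Using Recipe 4, dorfal and eldlam make mirren.
mirren and eldond → halmir (Recipe 3).
Using Recipe 9, halmir and zintam make pelbry.
pelbry and mirren → orncor (Recipe 13).
orncor and eldlam → sabren (Recipe 8).
sabren → eldrax (Recipe 1).

Yes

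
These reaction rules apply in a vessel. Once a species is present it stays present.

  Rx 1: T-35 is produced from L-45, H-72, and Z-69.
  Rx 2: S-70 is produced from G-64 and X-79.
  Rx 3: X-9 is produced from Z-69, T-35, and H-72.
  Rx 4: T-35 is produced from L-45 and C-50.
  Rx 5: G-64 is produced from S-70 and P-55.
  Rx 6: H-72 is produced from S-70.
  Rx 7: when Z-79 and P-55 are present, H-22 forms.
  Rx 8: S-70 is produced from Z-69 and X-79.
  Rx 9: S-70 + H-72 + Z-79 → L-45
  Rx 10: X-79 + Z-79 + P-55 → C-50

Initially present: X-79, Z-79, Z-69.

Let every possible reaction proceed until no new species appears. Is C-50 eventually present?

C-50 would need X-79, Z-79, and P-55 (Rx 10), but P-55 never forms.

No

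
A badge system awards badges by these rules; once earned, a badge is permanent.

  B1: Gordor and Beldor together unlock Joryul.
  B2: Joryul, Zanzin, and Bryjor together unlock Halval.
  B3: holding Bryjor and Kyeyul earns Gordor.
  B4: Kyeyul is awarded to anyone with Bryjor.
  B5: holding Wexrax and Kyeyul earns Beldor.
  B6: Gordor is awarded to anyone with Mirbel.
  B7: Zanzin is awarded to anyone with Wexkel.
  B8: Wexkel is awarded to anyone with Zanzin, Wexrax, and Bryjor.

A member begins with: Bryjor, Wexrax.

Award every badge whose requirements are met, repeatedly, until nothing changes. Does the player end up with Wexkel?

No

Wexkel would need Zanzin, Wexrax, and Bryjor (B8), but Zanzin is never earned.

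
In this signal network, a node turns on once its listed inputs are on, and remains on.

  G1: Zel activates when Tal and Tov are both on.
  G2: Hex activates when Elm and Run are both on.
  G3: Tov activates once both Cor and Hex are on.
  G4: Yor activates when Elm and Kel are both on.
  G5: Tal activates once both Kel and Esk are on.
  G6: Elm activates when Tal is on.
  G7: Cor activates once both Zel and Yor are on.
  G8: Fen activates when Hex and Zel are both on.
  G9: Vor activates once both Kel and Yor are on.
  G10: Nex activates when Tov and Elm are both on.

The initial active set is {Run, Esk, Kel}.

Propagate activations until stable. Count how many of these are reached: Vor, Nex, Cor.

G5: Kel and Esk on → Tal on.
G6: Tal on → Elm on.
Elm and Kel are on, so Yor activates (G4).
G9: Kel and Yor on → Vor on.
Vor: reached.
Nex would need Tov and Elm (G10), but Tov never turns on.
Cor would need Zel and Yor (G7), but Zel never turns on.
Reached: Vor — 1 of the 3.

1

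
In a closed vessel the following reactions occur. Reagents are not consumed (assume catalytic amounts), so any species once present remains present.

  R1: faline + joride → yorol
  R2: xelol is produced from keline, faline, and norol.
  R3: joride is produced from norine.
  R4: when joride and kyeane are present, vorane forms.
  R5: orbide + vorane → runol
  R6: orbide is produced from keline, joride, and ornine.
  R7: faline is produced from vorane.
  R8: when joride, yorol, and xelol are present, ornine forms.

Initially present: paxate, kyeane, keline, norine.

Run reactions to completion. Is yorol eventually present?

norine present → joride forms (R3).
joride and kyeane present → vorane forms (R4).
vorane present → faline forms (R7).
faline and joride present → yorol forms (R1).

Yes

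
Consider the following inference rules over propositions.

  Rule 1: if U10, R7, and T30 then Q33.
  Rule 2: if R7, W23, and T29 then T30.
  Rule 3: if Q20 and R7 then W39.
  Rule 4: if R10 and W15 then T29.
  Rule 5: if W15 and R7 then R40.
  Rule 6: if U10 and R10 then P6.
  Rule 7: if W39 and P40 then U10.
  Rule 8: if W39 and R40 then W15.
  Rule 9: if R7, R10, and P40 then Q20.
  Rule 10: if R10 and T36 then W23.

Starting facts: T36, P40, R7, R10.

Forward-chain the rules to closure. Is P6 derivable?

Yes

From R7, R10, and P40, Rule 9 gives Q20.
Q20 and R7 hold, so W39 follows (Rule 3).
W39 and P40 hold, so U10 follows (Rule 7).
From U10 and R10, Rule 6 gives P6.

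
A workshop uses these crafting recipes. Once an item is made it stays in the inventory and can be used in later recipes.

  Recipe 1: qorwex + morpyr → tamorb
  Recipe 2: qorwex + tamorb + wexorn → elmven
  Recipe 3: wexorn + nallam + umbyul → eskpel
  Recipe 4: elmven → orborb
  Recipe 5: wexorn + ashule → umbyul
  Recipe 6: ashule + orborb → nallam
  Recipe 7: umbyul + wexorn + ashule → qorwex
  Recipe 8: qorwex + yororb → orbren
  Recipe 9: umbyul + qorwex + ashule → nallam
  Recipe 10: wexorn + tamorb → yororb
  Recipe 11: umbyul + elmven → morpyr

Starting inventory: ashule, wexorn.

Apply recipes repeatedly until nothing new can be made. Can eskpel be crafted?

Yes

wexorn + ashule → umbyul (Recipe 5).
Using Recipe 7, umbyul, wexorn, and ashule make qorwex.
Using Recipe 9, umbyul, qorwex, and ashule make nallam.
Using Recipe 3, wexorn, nallam, and umbyul make eskpel.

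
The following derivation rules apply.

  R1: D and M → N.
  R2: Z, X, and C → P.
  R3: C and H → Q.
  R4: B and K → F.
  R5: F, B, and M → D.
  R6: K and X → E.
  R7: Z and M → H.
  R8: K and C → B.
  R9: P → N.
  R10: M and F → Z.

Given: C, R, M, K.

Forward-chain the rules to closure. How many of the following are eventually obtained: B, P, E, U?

From K and C, R8 gives B.
B: reached.
P would need Z, X, and C (R2), but X is never established.
E would need K and X (R6), but X is never established.
No rule produces U, and it is not given.
Reached: B — 1 of the 4.

1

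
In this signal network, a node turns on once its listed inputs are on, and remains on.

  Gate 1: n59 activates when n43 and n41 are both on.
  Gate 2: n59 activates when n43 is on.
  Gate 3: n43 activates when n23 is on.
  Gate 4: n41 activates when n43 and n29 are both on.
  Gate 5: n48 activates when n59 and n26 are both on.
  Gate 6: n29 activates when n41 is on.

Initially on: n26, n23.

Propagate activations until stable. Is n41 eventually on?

No

n41 would need n43 and n29 (Gate 4), but n29 never turns on.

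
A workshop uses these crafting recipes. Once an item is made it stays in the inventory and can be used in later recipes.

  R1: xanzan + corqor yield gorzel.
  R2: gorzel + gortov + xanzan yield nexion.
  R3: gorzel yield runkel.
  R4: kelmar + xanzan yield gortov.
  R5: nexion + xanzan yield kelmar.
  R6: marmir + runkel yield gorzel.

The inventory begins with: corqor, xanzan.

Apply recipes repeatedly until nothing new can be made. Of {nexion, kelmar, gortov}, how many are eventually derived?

0

nexion would need gorzel, gortov, and xanzan (R2), but gortov is never obtained.
kelmar would need nexion and xanzan (R5), but nexion is never obtained.
gortov would need kelmar and xanzan (R4), but kelmar is never obtained.
None of the 3 are reached.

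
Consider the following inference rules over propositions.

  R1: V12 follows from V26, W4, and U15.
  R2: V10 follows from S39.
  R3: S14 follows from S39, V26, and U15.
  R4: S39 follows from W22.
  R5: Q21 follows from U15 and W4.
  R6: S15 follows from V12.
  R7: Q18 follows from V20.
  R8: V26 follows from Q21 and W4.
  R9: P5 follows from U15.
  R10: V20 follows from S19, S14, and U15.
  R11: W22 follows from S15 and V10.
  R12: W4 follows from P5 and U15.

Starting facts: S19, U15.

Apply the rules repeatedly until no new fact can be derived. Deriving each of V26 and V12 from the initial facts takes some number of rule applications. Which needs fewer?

V26: From U15, R9 gives P5. P5 and U15 hold, so W4 follows (R12). From U15 and W4, R5 gives Q21. From Q21 and W4, R8 gives V26. [4 rule applications]
V12: From U15, R9 gives P5. From P5 and U15, R12 gives W4. U15 and W4 hold, so Q21 follows (R5). Q21 and W4 hold, so V26 follows (R8). V26, W4, and U15 hold, so V12 follows (R1). [5 rule applications]
V26 needs fewer.

V26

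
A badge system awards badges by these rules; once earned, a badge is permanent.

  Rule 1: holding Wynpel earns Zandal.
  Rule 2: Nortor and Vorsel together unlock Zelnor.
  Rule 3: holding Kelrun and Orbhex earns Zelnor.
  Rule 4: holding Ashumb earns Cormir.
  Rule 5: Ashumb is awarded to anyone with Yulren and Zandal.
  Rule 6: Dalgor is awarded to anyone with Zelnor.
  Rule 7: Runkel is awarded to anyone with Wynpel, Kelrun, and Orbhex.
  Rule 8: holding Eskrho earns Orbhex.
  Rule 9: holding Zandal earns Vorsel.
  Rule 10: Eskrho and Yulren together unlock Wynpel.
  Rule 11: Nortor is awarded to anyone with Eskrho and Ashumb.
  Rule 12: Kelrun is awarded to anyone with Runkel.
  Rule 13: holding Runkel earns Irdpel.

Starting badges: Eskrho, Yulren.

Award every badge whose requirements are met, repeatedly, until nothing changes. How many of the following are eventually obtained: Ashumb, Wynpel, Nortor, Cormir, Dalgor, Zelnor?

With Eskrho and Yulren, Wynpel is earned (Rule 10).
With Wynpel, Zandal is earned (Rule 1).
With Yulren and Zandal, Ashumb is earned (Rule 5).
With Zandal, Vorsel is earned (Rule 9).
With Eskrho and Ashumb, Nortor is earned (Rule 11).
With Ashumb, Cormir is earned (Rule 4).
With Nortor and Vorsel, Zelnor is earned (Rule 2).
With Zelnor, Dalgor is earned (Rule 6).
Ashumb: reached.
Wynpel: reached.
Nortor: reached.
Cormir: reached.
Dalgor: reached.
Zelnor: reached.
All 6 are reached.

6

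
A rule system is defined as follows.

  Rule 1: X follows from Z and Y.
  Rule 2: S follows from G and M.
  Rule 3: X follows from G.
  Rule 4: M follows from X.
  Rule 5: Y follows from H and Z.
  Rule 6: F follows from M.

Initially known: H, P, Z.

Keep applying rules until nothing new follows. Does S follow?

No

S would need G and M (Rule 2), but G is never established.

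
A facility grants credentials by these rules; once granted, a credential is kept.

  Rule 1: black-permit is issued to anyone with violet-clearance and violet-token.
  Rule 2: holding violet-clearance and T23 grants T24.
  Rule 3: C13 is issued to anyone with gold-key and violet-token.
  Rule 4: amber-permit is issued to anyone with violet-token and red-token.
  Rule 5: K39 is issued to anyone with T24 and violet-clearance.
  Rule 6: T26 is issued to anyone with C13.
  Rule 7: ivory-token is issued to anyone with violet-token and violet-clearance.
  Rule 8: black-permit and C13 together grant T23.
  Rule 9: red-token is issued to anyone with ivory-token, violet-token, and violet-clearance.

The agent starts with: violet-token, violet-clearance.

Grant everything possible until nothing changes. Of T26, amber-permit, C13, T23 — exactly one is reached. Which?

amber-permit

Holding violet-token and violet-clearance grants ivory-token (Rule 7).
Holding ivory-token, violet-token, and violet-clearance grants red-token (Rule 9).
Holding violet-token and red-token grants amber-permit (Rule 4).
C13 would need gold-key and violet-token (Rule 3), but gold-key is never granted. T26 would need C13 (Rule 6), but C13 is never granted. T23 would need black-permit and C13 (Rule 8), but C13 is never granted.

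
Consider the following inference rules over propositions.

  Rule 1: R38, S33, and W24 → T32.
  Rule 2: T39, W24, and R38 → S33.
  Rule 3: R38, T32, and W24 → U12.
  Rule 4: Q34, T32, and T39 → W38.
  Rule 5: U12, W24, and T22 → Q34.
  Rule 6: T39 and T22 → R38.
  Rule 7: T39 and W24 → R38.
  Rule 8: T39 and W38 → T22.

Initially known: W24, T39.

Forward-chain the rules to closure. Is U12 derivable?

Yes

From T39 and W24, Rule 7 gives R38.
From T39, W24, and R38, Rule 2 gives S33.
From R38, S33, and W24, Rule 1 gives T32.
R38, T32, and W24 hold, so U12 follows (Rule 3).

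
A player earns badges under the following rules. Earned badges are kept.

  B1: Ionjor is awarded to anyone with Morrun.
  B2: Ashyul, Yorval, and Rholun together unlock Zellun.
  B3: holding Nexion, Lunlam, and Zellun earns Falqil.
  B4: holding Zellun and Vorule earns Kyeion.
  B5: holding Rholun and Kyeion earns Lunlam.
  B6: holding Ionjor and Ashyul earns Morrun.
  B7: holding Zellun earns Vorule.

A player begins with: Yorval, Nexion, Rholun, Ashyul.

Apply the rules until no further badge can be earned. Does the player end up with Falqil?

With Ashyul, Yorval, and Rholun, Zellun is earned (B2).
With Zellun, Vorule is earned (B7).
With Zellun and Vorule, Kyeion is earned (B4).
With Rholun and Kyeion, Lunlam is earned (B5).
With Nexion, Lunlam, and Zellun, Falqil is earned (B3).

Yes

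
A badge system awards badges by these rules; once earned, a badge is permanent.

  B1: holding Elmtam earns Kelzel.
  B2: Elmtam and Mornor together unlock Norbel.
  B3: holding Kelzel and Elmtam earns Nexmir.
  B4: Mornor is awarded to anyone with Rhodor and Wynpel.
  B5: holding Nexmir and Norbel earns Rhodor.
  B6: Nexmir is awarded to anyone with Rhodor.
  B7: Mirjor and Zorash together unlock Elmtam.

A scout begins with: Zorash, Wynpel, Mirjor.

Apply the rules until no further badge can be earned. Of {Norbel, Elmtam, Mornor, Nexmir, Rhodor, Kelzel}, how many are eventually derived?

3

With Mirjor and Zorash, Elmtam is earned (B7).
With Elmtam, Kelzel is earned (B1).
With Kelzel and Elmtam, Nexmir is earned (B3).
Norbel would need Elmtam and Mornor (B2), but Mornor is never earned.
Elmtam: reached.
Mornor would need Rhodor and Wynpel (B4), but Rhodor is never earned.
Nexmir: reached.
Rhodor would need Nexmir and Norbel (B5), but Norbel is never earned.
Kelzel: reached.
Reached: Elmtam, Nexmir, and Kelzel — 3 of the 6.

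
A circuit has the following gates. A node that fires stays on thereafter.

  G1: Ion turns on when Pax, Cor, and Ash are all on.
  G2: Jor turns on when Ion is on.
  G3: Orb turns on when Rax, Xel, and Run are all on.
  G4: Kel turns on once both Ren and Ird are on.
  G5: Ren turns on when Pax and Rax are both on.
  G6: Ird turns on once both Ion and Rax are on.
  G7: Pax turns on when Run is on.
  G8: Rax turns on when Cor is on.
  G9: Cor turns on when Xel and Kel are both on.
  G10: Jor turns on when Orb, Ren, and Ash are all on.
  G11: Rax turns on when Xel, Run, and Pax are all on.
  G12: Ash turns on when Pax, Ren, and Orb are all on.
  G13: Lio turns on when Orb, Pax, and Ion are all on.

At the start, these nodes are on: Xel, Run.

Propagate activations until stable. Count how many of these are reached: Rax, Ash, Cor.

G7: Run on → Pax on.
G11: Xel, Run, and Pax on → Rax on.
Rax, Xel, and Run are on, so Orb turns on (G3).
Pax and Rax are on, so Ren turns on (G5).
G12: Pax, Ren, and Orb on → Ash on.
Rax: reached.
Ash: reached.
Cor would need Xel and Kel (G9), but Kel never turns on.
Reached: Rax and Ash — 2 of the 3.

2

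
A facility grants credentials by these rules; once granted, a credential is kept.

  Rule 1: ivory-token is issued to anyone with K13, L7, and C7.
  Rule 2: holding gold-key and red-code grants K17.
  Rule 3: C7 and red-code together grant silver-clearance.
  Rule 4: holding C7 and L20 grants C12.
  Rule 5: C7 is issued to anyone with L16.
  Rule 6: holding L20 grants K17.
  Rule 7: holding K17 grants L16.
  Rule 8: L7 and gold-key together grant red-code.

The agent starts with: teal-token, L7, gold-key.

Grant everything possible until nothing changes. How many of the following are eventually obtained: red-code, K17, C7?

3

Holding L7 and gold-key grants red-code (Rule 8).
Holding gold-key and red-code grants K17 (Rule 2).
Holding K17 grants L16 (Rule 7).
Holding L16 grants C7 (Rule 5).
red-code: reached.
K17: reached.
C7: reached.
All 3 are reached.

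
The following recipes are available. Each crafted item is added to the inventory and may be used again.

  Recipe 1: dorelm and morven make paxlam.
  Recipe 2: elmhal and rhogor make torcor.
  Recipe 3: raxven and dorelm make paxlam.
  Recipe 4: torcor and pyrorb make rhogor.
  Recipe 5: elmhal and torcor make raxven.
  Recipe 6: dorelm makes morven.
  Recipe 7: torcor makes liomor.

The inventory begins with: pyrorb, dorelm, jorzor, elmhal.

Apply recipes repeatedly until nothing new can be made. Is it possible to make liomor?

No

liomor would need torcor (Recipe 7), but torcor is never obtained.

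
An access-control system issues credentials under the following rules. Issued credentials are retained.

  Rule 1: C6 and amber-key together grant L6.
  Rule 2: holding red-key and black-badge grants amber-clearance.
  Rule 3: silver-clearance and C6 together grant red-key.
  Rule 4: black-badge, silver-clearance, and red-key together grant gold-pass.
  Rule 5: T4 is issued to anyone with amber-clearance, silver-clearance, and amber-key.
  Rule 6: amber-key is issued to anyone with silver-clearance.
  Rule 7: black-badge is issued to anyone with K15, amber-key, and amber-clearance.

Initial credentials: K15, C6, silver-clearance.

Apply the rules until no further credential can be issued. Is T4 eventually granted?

T4 would need amber-clearance, silver-clearance, and amber-key (Rule 5), but amber-clearance is never granted.

No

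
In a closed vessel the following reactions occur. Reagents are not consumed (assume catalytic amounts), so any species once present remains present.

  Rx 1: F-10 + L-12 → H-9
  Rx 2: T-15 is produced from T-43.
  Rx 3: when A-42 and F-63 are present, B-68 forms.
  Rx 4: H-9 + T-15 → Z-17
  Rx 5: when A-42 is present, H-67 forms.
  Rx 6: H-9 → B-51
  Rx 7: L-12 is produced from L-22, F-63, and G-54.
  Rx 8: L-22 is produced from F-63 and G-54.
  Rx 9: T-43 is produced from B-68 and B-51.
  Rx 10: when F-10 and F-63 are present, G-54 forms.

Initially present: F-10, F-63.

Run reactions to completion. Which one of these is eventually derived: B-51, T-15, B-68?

B-51

F-10 and F-63 present → G-54 forms (Rx 10).
F-63 and G-54 present → L-22 forms (Rx 8).
L-22, F-63, and G-54 present → L-12 forms (Rx 7).
F-10 and L-12 present → H-9 forms (Rx 1).
H-9 present → B-51 forms (Rx 6).
B-68 would need A-42 and F-63 (Rx 3), but A-42 never forms. T-15 would need T-43 (Rx 2), but T-43 never forms.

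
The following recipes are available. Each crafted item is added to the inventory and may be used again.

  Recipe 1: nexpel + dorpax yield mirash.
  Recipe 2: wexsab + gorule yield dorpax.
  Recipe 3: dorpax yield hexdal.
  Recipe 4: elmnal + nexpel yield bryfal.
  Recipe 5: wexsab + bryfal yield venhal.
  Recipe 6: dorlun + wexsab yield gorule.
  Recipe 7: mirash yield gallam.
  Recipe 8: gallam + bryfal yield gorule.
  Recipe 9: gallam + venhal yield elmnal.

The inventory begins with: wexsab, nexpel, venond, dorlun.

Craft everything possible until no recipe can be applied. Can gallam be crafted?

Using Recipe 6, dorlun and wexsab make gorule.
Using Recipe 2, wexsab and gorule make dorpax.
Using Recipe 1, nexpel and dorpax make mirash.
mirash → gallam (Recipe 7).

Yes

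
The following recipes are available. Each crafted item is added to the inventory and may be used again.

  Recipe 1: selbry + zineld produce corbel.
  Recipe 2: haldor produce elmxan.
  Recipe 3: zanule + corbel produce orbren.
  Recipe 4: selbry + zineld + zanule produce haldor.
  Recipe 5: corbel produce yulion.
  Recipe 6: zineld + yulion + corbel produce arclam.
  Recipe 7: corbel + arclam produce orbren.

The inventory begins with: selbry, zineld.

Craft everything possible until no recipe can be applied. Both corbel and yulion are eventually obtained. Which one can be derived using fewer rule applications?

corbel: selbry + zineld → corbel (Recipe 1). [1 rule application]
yulion: Using Recipe 1, selbry and zineld make corbel. corbel → yulion (Recipe 5). [2 rule applications]
corbel needs fewer.

corbel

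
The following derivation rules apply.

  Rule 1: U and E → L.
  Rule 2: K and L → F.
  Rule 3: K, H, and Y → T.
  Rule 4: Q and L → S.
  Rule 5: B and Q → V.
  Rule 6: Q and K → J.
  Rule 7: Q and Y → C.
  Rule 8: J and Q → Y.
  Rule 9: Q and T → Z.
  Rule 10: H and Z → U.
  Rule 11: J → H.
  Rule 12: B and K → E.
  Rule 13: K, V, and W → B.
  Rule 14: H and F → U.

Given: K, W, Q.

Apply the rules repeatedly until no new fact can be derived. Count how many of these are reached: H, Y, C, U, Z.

5

Q and K hold, so J follows (Rule 6).
From J and Q, Rule 8 gives Y.
J holds, so H follows (Rule 11).
From K, H, and Y, Rule 3 gives T.
From Q and Y, Rule 7 gives C.
From Q and T, Rule 9 gives Z.
From H and Z, Rule 10 gives U.
H: reached.
Y: reached.
C: reached.
U: reached.
Z: reached.
All 5 are reached.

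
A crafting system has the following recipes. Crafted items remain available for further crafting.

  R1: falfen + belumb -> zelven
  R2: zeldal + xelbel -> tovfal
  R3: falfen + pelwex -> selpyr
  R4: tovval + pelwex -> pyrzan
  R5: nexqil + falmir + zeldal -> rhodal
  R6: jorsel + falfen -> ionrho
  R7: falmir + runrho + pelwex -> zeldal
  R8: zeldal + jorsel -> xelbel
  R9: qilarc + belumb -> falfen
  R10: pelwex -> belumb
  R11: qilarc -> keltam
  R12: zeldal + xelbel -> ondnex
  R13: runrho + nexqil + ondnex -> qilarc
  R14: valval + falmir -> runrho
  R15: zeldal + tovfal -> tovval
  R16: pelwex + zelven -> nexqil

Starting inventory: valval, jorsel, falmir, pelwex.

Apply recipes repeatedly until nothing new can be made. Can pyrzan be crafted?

Using R14, valval and falmir make runrho.
falmir + runrho + pelwex -> zeldal (R7).
zeldal + jorsel -> xelbel (R8).
zeldal + xelbel -> tovfal (R2).
Using R15, zeldal and tovfal make tovval.
Using R4, tovval and pelwex make pyrzan.

Yes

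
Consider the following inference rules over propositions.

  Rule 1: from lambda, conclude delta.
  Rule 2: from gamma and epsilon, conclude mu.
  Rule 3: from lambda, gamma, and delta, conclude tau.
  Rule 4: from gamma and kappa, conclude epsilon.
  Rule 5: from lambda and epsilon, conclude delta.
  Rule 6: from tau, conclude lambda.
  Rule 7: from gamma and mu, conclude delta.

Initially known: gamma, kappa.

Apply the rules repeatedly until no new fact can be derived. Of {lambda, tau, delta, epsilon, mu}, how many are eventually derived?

gamma and kappa hold, so epsilon follows (Rule 4).
gamma and epsilon hold, so mu follows (Rule 2).
gamma and mu hold, so delta follows (Rule 7).
lambda would need tau (Rule 6), but tau is never established.
tau would need lambda, gamma, and delta (Rule 3), but lambda is never established.
delta: reached.
epsilon: reached.
mu: reached.
Reached: delta, epsilon, and mu — 3 of the 5.

3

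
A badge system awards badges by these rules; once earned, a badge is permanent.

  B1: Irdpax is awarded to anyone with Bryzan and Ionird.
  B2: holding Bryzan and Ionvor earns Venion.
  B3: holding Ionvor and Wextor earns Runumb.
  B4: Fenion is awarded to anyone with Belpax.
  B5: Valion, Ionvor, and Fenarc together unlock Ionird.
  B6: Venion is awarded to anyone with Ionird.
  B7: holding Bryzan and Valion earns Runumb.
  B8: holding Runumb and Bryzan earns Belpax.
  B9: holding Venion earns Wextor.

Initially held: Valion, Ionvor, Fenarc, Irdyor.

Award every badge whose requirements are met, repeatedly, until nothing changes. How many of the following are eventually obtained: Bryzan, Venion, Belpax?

1

With Valion, Ionvor, and Fenarc, Ionird is earned (B5).
With Ionird, Venion is earned (B6).
No rule produces Bryzan, and it is not given.
Venion: reached.
Belpax would need Runumb and Bryzan (B8), but Bryzan is never earned.
Reached: Venion — 1 of the 3.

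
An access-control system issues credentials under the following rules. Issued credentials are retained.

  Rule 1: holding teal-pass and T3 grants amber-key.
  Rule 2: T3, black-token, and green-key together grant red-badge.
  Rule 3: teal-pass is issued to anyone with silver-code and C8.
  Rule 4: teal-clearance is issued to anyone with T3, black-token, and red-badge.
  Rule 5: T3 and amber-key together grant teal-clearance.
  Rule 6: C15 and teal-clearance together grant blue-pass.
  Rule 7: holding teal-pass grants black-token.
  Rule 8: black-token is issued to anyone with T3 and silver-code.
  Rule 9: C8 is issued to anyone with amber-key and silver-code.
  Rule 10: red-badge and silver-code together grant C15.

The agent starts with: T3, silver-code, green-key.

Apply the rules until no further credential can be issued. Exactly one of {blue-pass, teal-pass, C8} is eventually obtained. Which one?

Holding T3 and silver-code grants black-token (Rule 8).
Holding T3, black-token, and green-key grants red-badge (Rule 2).
Holding red-badge and silver-code grants C15 (Rule 10).
Holding T3, black-token, and red-badge grants teal-clearance (Rule 4).
Holding C15 and teal-clearance grants blue-pass (Rule 6).
C8 would need amber-key and silver-code (Rule 9), but amber-key is never granted. teal-pass would need silver-code and C8 (Rule 3), but C8 is never granted.

blue-pass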